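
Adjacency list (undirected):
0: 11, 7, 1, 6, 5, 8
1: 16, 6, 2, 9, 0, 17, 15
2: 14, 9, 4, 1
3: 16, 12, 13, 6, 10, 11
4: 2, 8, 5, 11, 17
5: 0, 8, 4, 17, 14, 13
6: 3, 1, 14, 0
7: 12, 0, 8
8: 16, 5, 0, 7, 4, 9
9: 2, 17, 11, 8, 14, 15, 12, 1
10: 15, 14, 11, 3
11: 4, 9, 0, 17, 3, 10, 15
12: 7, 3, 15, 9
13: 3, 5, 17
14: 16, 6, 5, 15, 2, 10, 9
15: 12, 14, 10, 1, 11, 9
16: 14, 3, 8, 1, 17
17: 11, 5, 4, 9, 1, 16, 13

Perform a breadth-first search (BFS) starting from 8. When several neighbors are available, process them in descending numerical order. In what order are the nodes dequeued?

Visit 8; enqueue 16, 9, 7, 5, 4, 0 → queue [16, 9, 7, 5, 4, 0]
Visit 16; enqueue 17, 14, 3, 1 → queue [9, 7, 5, 4, 0, 17, 14, 3, 1]
Visit 9; enqueue 15, 12, 11, 2 → queue [7, 5, 4, 0, 17, 14, 3, 1, 15, 12, 11, 2]
Visit 7 → queue [5, 4, 0, 17, 14, 3, 1, 15, 12, 11, 2]
Visit 5; enqueue 13 → queue [4, 0, 17, 14, 3, 1, 15, 12, 11, 2, 13]
Visit 4 → queue [0, 17, 14, 3, 1, 15, 12, 11, 2, 13]
Visit 0; enqueue 6 → queue [17, 14, 3, 1, 15, 12, 11, 2, 13, 6]
Visit 17 → queue [14, 3, 1, 15, 12, 11, 2, 13, 6]
Visit 14; enqueue 10 → queue [3, 1, 15, 12, 11, 2, 13, 6, 10]
Visit 3 → queue [1, 15, 12, 11, 2, 13, 6, 10]
Visit 1 → queue [15, 12, 11, 2, 13, 6, 10]
Visit 15 → queue [12, 11, 2, 13, 6, 10]
Visit 12 → queue [11, 2, 13, 6, 10]
Visit 11 → queue [2, 13, 6, 10]
Visit 2 → queue [13, 6, 10]
Visit 13 → queue [6, 10]
Visit 6 → queue [10]
Visit 10 → queue []

8, 16, 9, 7, 5, 4, 0, 17, 14, 3, 1, 15, 12, 11, 2, 13, 6, 10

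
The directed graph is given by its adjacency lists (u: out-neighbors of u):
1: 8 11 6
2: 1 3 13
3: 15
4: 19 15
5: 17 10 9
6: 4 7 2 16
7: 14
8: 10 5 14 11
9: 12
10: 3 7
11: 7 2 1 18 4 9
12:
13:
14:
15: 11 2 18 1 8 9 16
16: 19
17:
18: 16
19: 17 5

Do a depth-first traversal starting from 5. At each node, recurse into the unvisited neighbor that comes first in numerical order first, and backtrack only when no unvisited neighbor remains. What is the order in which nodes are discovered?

5 9 12 10 3 15 1 6 2 13 4 19 17 7 14 16 8 11 18

Visit 5
5 → 9
9 → 12
5 → 10
10 → 3
3 → 15
15 → 1
1 → 6
6 → 2
2 → 13
6 → 4
4 → 19
19 → 17
6 → 7
7 → 14
6 → 16
1 → 8
8 → 11
11 → 18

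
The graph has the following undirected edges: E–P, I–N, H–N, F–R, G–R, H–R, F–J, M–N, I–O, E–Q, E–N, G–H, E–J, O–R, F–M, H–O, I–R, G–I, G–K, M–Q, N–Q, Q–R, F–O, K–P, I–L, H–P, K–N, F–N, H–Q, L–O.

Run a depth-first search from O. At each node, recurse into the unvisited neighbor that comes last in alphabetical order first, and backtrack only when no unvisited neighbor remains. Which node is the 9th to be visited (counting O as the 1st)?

Visit O
O → R
R → Q
Q → N
N → M
M → F
F → J
J → E
E → P
P → K
K → G
G → I
I → L
G → H

Visit order: O, R, Q, N, M, F, J, E, P, K, G, I, L, H

P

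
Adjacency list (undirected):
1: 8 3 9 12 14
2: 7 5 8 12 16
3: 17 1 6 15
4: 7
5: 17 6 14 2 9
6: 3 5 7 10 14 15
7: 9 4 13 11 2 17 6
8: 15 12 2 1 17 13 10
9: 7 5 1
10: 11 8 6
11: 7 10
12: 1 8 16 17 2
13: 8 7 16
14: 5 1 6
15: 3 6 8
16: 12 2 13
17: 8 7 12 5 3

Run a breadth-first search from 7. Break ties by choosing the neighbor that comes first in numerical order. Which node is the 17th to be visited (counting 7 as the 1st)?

Visit 7; enqueue 2, 4, 6, 9, 11, 13, 17 → queue [2, 4, 6, 9, 11, 13, 17]
Visit 2; enqueue 5, 8, 12, 16 → queue [4, 6, 9, 11, 13, 17, 5, 8, 12, 16]
Visit 4 → queue [6, 9, 11, 13, 17, 5, 8, 12, 16]
Visit 6; enqueue 3, 10, 14, 15 → queue [9, 11, 13, 17, 5, 8, 12, 16, 3, 10, 14, 15]
Visit 9; enqueue 1 → queue [11, 13, 17, 5, 8, 12, 16, 3, 10, 14, 15, 1]
Visit 11 → queue [13, 17, 5, 8, 12, 16, 3, 10, 14, 15, 1]
Visit 13 → queue [17, 5, 8, 12, 16, 3, 10, 14, 15, 1]
Visit 17 → queue [5, 8, 12, 16, 3, 10, 14, 15, 1]
Visit 5 → queue [8, 12, 16, 3, 10, 14, 15, 1]
Visit 8 → queue [12, 16, 3, 10, 14, 15, 1]
Visit 12 → queue [16, 3, 10, 14, 15, 1]
Visit 16 → queue [3, 10, 14, 15, 1]
Visit 3 → queue [10, 14, 15, 1]
Visit 10 → queue [14, 15, 1]
Visit 14 → queue [15, 1]
Visit 15 → queue [1]
Visit 1 → queue []

Visit order: 7, 2, 4, 6, 9, 11, 13, 17, 5, 8, 12, 16, 3, 10, 14, 15, 1

1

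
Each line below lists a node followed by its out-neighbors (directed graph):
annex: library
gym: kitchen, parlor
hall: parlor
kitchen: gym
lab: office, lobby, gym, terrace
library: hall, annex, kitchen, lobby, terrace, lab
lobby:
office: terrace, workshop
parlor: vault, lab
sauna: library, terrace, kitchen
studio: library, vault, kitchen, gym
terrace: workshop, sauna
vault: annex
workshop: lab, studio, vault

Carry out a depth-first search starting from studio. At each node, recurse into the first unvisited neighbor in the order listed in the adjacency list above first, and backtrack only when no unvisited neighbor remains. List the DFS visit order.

Visit studio
studio → library
library → hall
hall → parlor
parlor → vault
vault → annex
parlor → lab
lab → office
office → terrace
terrace → workshop
terrace → sauna
sauna → kitchen
kitchen → gym
lab → lobby

studio library hall parlor vault annex lab office terrace workshop sauna kitchen gym lobby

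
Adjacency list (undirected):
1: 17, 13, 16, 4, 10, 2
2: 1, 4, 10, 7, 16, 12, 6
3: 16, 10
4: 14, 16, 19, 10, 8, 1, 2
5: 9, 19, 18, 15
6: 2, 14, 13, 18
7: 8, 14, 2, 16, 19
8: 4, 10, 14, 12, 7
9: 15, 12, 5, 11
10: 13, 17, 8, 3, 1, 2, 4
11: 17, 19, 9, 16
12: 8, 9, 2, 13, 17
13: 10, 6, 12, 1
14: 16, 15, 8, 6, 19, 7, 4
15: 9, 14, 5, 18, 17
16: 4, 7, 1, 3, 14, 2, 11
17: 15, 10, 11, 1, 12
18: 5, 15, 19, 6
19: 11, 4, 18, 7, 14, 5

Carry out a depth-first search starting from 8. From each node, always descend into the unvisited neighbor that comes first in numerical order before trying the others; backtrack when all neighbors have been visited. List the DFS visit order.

Visit 8
8 → 4
4 → 1
1 → 2
2 → 6
6 → 13
13 → 10
10 → 3
3 → 16
16 → 7
7 → 14
14 → 15
15 → 5
5 → 9
9 → 11
11 → 17
17 → 12
11 → 19
19 → 18

8, 4, 1, 2, 6, 13, 10, 3, 16, 7, 14, 15, 5, 9, 11, 17, 12, 19, 18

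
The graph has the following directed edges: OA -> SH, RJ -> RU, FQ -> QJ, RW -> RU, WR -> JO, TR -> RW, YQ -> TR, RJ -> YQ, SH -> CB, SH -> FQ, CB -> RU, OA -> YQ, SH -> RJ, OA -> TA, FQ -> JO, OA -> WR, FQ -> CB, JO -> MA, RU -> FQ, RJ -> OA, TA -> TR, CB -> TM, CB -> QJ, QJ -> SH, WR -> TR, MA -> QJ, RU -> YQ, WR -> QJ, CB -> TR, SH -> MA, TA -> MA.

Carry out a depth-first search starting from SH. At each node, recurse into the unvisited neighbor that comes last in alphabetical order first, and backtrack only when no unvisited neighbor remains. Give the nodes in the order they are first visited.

SH → RJ → YQ → TR → RW → RU → FQ → QJ → JO → MA → CB → TM → OA → WR → TA

Visit SH
SH → RJ
RJ → YQ
YQ → TR
TR → RW
RW → RU
RU → FQ
FQ → QJ
FQ → JO
JO → MA
FQ → CB
CB → TM
RJ → OA
OA → WR
OA → TA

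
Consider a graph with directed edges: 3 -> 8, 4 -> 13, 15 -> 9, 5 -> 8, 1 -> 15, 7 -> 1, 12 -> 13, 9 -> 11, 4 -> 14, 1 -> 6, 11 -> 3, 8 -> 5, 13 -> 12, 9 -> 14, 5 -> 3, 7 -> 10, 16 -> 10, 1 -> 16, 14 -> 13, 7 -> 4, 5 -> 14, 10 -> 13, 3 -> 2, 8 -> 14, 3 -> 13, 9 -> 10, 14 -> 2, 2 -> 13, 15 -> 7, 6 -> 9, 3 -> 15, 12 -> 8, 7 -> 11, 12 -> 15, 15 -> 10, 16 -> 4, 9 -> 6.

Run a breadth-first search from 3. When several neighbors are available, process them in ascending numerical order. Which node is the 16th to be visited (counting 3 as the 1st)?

Visit 3; enqueue 2, 8, 13, 15 → queue [2, 8, 13, 15]
Visit 2 → queue [8, 13, 15]
Visit 8; enqueue 5, 14 → queue [13, 15, 5, 14]
Visit 13; enqueue 12 → queue [15, 5, 14, 12]
Visit 15; enqueue 7, 9, 10 → queue [5, 14, 12, 7, 9, 10]
Visit 5 → queue [14, 12, 7, 9, 10]
Visit 14 → queue [12, 7, 9, 10]
Visit 12 → queue [7, 9, 10]
Visit 7; enqueue 1, 4, 11 → queue [9, 10, 1, 4, 11]
Visit 9; enqueue 6 → queue [10, 1, 4, 11, 6]
Visit 10 → queue [1, 4, 11, 6]
Visit 1; enqueue 16 → queue [4, 11, 6, 16]
Visit 4 → queue [11, 6, 16]
Visit 11 → queue [6, 16]
Visit 6 → queue [16]
Visit 16 → queue []

Visit order: 3, 2, 8, 13, 15, 5, 14, 12, 7, 9, 10, 1, 4, 11, 6, 16

16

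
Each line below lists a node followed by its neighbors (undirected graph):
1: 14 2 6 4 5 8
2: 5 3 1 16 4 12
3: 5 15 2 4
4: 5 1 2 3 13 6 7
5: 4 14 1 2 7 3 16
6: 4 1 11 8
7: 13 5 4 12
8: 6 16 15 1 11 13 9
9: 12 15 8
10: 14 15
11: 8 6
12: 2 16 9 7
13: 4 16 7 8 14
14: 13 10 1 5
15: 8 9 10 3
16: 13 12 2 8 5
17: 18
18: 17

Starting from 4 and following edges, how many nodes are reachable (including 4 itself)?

16

BFS from 4 visits: 4, 13, 7, 6, 5, 3, 2, 1, 16, 14, 8, 12, 11, 15, 10, 9
Reachable nodes: 16 of 18 total.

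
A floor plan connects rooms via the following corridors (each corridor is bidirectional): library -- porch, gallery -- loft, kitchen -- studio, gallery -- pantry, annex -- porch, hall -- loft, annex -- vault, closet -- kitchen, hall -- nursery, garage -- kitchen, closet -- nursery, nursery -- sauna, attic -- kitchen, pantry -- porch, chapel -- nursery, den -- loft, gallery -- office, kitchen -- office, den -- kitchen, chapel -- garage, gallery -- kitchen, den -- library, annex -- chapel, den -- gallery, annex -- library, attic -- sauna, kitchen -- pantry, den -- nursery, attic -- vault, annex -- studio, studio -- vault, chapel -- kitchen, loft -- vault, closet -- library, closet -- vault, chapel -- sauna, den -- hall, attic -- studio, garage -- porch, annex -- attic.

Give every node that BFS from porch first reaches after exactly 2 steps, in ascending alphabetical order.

Level 0: porch
Level 1: annex, garage, library, pantry
Level 2: attic, chapel, closet, den, gallery, kitchen, studio, vault
Level 3: hall, loft, nursery, office, sauna

attic, chapel, closet, den, gallery, kitchen, studio, vault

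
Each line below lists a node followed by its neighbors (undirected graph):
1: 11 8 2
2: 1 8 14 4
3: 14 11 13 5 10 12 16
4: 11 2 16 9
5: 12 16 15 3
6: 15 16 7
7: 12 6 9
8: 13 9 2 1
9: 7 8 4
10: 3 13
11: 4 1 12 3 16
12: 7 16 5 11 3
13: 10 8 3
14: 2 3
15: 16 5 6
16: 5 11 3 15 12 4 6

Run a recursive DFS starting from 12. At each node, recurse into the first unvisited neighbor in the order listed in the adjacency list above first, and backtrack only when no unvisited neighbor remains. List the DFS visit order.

Visit 12
12 → 7
7 → 6
6 → 15
15 → 16
16 → 5
5 → 3
3 → 14
14 → 2
2 → 1
1 → 11
11 → 4
4 → 9
9 → 8
8 → 13
13 → 10

12 7 6 15 16 5 3 14 2 1 11 4 9 8 13 10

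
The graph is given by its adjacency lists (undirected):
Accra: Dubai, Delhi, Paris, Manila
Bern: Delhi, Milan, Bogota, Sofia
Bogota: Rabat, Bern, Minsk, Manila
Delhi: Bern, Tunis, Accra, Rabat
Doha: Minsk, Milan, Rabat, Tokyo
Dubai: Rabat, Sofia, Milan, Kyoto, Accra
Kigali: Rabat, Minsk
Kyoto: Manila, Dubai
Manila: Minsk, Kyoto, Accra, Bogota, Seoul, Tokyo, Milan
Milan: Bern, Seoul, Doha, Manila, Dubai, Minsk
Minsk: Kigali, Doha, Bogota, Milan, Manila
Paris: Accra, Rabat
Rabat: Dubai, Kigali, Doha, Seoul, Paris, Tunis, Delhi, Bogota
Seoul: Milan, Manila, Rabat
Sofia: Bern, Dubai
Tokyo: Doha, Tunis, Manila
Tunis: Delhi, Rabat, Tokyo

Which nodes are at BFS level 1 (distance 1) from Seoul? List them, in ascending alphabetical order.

Manila, Milan, Rabat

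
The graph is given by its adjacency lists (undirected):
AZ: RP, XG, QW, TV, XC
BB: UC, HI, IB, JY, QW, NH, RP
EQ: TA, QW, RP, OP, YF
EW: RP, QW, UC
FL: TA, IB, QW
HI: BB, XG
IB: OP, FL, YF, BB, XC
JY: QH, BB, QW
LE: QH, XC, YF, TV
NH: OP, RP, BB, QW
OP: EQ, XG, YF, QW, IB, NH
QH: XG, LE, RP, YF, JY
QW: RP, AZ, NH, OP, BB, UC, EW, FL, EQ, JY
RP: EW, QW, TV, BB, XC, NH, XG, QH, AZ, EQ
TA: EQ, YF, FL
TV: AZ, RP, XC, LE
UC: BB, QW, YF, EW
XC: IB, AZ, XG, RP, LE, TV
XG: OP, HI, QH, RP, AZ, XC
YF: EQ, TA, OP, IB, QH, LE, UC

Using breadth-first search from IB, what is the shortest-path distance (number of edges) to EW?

3

Level 0: IB
Level 1: BB, FL, OP, XC, YF
Level 2: AZ, EQ, HI, JY, LE, NH, QH, QW, RP, TA, TV, UC, XG
Level 3: EW
EW first appears at level 3.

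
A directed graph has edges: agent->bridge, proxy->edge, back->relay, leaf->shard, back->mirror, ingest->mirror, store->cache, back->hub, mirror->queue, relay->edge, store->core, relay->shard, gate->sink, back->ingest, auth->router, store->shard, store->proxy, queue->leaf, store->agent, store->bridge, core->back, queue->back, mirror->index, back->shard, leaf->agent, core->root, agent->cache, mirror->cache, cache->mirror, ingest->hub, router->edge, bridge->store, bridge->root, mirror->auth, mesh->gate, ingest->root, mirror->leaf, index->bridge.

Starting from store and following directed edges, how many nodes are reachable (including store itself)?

19

BFS from store visits: store, agent, bridge, cache, core, proxy, shard, root, mirror, back, edge, auth, index, leaf, queue, hub, ingest, relay, router
Reachable nodes: 19 of 22 total.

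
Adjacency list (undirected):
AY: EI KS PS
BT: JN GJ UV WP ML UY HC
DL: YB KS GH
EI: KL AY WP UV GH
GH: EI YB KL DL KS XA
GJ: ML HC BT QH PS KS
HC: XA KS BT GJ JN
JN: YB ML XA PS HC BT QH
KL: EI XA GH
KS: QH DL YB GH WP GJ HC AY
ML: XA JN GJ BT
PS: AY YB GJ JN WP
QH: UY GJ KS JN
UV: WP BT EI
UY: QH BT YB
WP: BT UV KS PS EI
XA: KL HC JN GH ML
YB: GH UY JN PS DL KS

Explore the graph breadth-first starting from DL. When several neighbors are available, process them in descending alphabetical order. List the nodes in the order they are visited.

DL YB KS GH UY PS JN WP QH HC GJ AY XA KL EI BT ML UV

Visit DL; enqueue YB, KS, GH → queue [YB, KS, GH]
Visit YB; enqueue UY, PS, JN → queue [KS, GH, UY, PS, JN]
Visit KS; enqueue WP, QH, HC, GJ, AY → queue [GH, UY, PS, JN, WP, QH, HC, GJ, AY]
Visit GH; enqueue XA, KL, EI → queue [UY, PS, JN, WP, QH, HC, GJ, AY, XA, KL, EI]
Visit UY; enqueue BT → queue [PS, JN, WP, QH, HC, GJ, AY, XA, KL, EI, BT]
Visit PS → queue [JN, WP, QH, HC, GJ, AY, XA, KL, EI, BT]
Visit JN; enqueue ML → queue [WP, QH, HC, GJ, AY, XA, KL, EI, BT, ML]
Visit WP; enqueue UV → queue [QH, HC, GJ, AY, XA, KL, EI, BT, ML, UV]
Visit QH → queue [HC, GJ, AY, XA, KL, EI, BT, ML, UV]
Visit HC → queue [GJ, AY, XA, KL, EI, BT, ML, UV]
Visit GJ → queue [AY, XA, KL, EI, BT, ML, UV]
Visit AY → queue [XA, KL, EI, BT, ML, UV]
Visit XA → queue [KL, EI, BT, ML, UV]
Visit KL → queue [EI, BT, ML, UV]
Visit EI → queue [BT, ML, UV]
Visit BT → queue [ML, UV]
Visit ML → queue [UV]
Visit UV → queue []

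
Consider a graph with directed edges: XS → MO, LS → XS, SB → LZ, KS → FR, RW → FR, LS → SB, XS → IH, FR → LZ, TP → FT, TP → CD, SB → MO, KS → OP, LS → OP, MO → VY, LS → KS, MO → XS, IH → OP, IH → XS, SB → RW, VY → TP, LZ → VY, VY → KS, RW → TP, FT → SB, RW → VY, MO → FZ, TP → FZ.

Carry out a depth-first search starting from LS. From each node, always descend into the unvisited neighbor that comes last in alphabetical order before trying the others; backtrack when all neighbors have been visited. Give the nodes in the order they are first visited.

Visit LS
LS → XS
XS → MO
MO → VY
VY → TP
TP → FZ
TP → FT
FT → SB
SB → RW
RW → FR
FR → LZ
TP → CD
VY → KS
KS → OP
XS → IH

LS XS MO VY TP FZ FT SB RW FR LZ CD KS OP IH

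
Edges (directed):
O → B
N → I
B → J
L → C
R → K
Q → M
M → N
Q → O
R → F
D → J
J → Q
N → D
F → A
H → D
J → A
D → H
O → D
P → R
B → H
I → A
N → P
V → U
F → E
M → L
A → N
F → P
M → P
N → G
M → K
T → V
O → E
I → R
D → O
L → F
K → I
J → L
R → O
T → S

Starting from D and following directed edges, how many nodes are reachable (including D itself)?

BFS from D visits: D, O, J, H, E, B, Q, L, A, M, F, C, N, P, K, I, G, R
Reachable nodes: 18 of 22 total.

18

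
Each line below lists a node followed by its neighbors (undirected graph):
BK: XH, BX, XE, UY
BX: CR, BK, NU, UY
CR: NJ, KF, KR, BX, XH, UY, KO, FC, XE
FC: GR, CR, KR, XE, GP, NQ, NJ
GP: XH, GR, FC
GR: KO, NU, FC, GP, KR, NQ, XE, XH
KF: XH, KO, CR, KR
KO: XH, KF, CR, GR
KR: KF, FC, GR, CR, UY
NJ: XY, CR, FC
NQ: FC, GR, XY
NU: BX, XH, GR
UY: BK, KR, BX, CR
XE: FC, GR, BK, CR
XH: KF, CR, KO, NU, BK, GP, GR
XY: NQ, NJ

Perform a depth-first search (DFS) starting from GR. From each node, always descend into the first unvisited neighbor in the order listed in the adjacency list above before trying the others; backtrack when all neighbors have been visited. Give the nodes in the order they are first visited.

Visit GR
GR → KO
KO → XH
XH → KF
KF → CR
CR → NJ
NJ → XY
XY → NQ
NQ → FC
FC → KR
KR → UY
UY → BK
BK → BX
BX → NU
BK → XE
FC → GP

GR KO XH KF CR NJ XY NQ FC KR UY BK BX NU XE GP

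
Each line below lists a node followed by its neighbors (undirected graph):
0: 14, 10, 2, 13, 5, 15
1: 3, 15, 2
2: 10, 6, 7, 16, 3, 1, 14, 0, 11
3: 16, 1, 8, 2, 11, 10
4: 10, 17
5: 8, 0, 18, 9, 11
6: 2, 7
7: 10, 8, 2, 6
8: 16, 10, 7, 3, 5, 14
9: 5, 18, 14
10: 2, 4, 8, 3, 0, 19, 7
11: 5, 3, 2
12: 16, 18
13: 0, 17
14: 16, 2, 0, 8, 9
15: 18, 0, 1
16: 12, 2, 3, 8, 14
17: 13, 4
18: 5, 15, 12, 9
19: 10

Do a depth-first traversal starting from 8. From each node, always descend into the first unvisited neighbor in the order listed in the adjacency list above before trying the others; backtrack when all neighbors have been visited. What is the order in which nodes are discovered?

8 -> 16 -> 12 -> 18 -> 5 -> 0 -> 14 -> 2 -> 10 -> 4 -> 17 -> 13 -> 3 -> 1 -> 15 -> 11 -> 19 -> 7 -> 6 -> 9

Visit 8
8 → 16
16 → 12
12 → 18
18 → 5
5 → 0
0 → 14
14 → 2
2 → 10
10 → 4
4 → 17
17 → 13
10 → 3
3 → 1
1 → 15
3 → 11
10 → 19
10 → 7
7 → 6
14 → 9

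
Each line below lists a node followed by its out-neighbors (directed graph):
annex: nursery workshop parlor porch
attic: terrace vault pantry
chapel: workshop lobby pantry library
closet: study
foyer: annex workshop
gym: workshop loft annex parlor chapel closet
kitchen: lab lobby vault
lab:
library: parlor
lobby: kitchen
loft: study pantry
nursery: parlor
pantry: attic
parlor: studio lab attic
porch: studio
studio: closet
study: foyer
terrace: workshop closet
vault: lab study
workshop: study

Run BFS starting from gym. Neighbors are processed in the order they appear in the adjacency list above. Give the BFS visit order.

Visit gym; enqueue workshop, loft, annex, parlor, chapel, closet → queue [workshop, loft, annex, parlor, chapel, closet]
Visit workshop; enqueue study → queue [loft, annex, parlor, chapel, closet, study]
Visit loft; enqueue pantry → queue [annex, parlor, chapel, closet, study, pantry]
Visit annex; enqueue nursery, porch → queue [parlor, chapel, closet, study, pantry, nursery, porch]
Visit parlor; enqueue studio, lab, attic → queue [chapel, closet, study, pantry, nursery, porch, studio, lab, attic]
Visit chapel; enqueue lobby, library → queue [closet, study, pantry, nursery, porch, studio, lab, attic, lobby, library]
Visit closet → queue [study, pantry, nursery, porch, studio, lab, attic, lobby, library]
Visit study; enqueue foyer → queue [pantry, nursery, porch, studio, lab, attic, lobby, library, foyer]
Visit pantry → queue [nursery, porch, studio, lab, attic, lobby, library, foyer]
Visit nursery → queue [porch, studio, lab, attic, lobby, library, foyer]
Visit porch → queue [studio, lab, attic, lobby, library, foyer]
Visit studio → queue [lab, attic, lobby, library, foyer]
Visit lab → queue [attic, lobby, library, foyer]
Visit attic; enqueue terrace, vault → queue [lobby, library, foyer, terrace, vault]
Visit lobby; enqueue kitchen → queue [library, foyer, terrace, vault, kitchen]
Visit library → queue [foyer, terrace, vault, kitchen]
Visit foyer → queue [terrace, vault, kitchen]
Visit terrace → queue [vault, kitchen]
Visit vault → queue [kitchen]
Visit kitchen → queue []

gym, workshop, loft, annex, parlor, chapel, closet, study, pantry, nursery, porch, studio, lab, attic, lobby, library, foyer, terrace, vault, kitchen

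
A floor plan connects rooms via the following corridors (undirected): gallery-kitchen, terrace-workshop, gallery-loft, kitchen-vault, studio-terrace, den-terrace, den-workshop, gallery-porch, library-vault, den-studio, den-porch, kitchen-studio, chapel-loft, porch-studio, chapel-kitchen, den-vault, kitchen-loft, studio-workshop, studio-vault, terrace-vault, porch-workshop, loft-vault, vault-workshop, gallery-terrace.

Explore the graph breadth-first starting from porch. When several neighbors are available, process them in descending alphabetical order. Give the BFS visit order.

Visit porch; enqueue workshop, studio, gallery, den → queue [workshop, studio, gallery, den]
Visit workshop; enqueue vault, terrace → queue [studio, gallery, den, vault, terrace]
Visit studio; enqueue kitchen → queue [gallery, den, vault, terrace, kitchen]
Visit gallery; enqueue loft → queue [den, vault, terrace, kitchen, loft]
Visit den → queue [vault, terrace, kitchen, loft]
Visit vault; enqueue library → queue [terrace, kitchen, loft, library]
Visit terrace → queue [kitchen, loft, library]
Visit kitchen; enqueue chapel → queue [loft, library, chapel]
Visit loft → queue [library, chapel]
Visit library → queue [chapel]
Visit chapel → queue []

porch -> workshop -> studio -> gallery -> den -> vault -> terrace -> kitchen -> loft -> library -> chapel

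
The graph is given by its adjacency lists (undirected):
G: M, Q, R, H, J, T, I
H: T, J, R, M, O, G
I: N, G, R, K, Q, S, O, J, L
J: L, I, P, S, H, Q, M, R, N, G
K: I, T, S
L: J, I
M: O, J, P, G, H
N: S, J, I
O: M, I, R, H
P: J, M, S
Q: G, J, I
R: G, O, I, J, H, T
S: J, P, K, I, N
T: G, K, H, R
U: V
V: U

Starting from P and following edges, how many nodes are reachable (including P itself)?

BFS from P visits: P, J, M, S, L, I, H, Q, R, N, G, O, K, T
Reachable nodes: 14 of 16 total.

14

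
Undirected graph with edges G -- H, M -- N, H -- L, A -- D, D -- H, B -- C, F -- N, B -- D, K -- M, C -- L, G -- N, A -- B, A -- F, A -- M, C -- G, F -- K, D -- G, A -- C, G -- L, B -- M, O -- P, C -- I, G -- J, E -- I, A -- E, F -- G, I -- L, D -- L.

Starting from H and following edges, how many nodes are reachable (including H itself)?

BFS from H visits: H, D, G, L, A, B, C, F, J, N, I, E, M, K
Reachable nodes: 14 of 16 total.

14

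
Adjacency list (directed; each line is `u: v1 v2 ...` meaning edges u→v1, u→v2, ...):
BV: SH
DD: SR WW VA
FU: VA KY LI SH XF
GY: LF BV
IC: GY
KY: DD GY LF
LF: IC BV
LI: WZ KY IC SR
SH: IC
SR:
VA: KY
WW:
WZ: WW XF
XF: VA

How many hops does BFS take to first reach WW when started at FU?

3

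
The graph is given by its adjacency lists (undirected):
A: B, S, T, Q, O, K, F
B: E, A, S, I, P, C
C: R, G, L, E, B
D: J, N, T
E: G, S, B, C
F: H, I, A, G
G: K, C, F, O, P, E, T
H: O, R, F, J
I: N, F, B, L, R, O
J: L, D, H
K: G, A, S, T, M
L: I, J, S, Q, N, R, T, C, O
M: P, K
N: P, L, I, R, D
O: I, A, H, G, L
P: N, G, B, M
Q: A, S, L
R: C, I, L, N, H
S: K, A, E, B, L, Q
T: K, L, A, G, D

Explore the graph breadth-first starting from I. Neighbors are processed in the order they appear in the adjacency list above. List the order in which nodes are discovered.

I N F B L R O P D H A G E S C J Q T M K

Visit I; enqueue N, F, B, L, R, O → queue [N, F, B, L, R, O]
Visit N; enqueue P, D → queue [F, B, L, R, O, P, D]
Visit F; enqueue H, A, G → queue [B, L, R, O, P, D, H, A, G]
Visit B; enqueue E, S, C → queue [L, R, O, P, D, H, A, G, E, S, C]
Visit L; enqueue J, Q, T → queue [R, O, P, D, H, A, G, E, S, C, J, Q, T]
Visit R → queue [O, P, D, H, A, G, E, S, C, J, Q, T]
Visit O → queue [P, D, H, A, G, E, S, C, J, Q, T]
Visit P; enqueue M → queue [D, H, A, G, E, S, C, J, Q, T, M]
Visit D → queue [H, A, G, E, S, C, J, Q, T, M]
Visit H → queue [A, G, E, S, C, J, Q, T, M]
Visit A; enqueue K → queue [G, E, S, C, J, Q, T, M, K]
Visit G → queue [E, S, C, J, Q, T, M, K]
Visit E → queue [S, C, J, Q, T, M, K]
Visit S → queue [C, J, Q, T, M, K]
Visit C → queue [J, Q, T, M, K]
Visit J → queue [Q, T, M, K]
Visit Q → queue [T, M, K]
Visit T → queue [M, K]
Visit M → queue [K]
Visit K → queue []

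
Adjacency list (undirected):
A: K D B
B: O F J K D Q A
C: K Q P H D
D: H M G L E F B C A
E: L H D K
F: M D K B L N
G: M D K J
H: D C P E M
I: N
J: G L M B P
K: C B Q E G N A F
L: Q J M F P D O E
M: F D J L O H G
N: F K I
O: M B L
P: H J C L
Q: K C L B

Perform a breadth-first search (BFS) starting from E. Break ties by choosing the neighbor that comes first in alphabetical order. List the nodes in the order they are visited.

E D H K L A B C F G M P N Q J O I

Visit E; enqueue D, H, K, L → queue [D, H, K, L]
Visit D; enqueue A, B, C, F, G, M → queue [H, K, L, A, B, C, F, G, M]
Visit H; enqueue P → queue [K, L, A, B, C, F, G, M, P]
Visit K; enqueue N, Q → queue [L, A, B, C, F, G, M, P, N, Q]
Visit L; enqueue J, O → queue [A, B, C, F, G, M, P, N, Q, J, O]
Visit A → queue [B, C, F, G, M, P, N, Q, J, O]
Visit B → queue [C, F, G, M, P, N, Q, J, O]
Visit C → queue [F, G, M, P, N, Q, J, O]
Visit F → queue [G, M, P, N, Q, J, O]
Visit G → queue [M, P, N, Q, J, O]
Visit M → queue [P, N, Q, J, O]
Visit P → queue [N, Q, J, O]
Visit N; enqueue I → queue [Q, J, O, I]
Visit Q → queue [J, O, I]
Visit J → queue [O, I]
Visit O → queue [I]
Visit I → queue []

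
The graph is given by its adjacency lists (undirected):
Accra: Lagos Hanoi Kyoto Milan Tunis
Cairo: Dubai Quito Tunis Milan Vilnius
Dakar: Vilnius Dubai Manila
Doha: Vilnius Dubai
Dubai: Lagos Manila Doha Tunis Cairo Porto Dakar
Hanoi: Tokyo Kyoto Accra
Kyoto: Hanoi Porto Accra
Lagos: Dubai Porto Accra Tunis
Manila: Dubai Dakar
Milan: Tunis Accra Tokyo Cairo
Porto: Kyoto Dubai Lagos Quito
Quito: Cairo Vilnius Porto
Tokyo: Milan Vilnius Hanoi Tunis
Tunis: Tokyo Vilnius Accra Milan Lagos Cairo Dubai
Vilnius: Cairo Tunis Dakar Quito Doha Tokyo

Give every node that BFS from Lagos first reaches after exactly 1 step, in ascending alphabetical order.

Accra, Dubai, Porto, Tunis

Level 0: Lagos
Level 1: Accra, Dubai, Porto, Tunis
Level 2: Cairo, Dakar, Doha, Hanoi, Kyoto, Manila, Milan, Quito, Tokyo, Vilnius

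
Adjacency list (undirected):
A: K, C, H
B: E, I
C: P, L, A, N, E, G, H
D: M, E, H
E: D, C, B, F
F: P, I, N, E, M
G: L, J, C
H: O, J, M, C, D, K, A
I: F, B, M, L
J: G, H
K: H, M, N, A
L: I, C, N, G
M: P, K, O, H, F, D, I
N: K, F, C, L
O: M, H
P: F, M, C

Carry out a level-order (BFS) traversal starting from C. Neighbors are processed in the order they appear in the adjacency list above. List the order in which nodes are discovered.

C, P, L, A, N, E, G, H, F, M, I, K, D, B, J, O

Visit C; enqueue P, L, A, N, E, G, H → queue [P, L, A, N, E, G, H]
Visit P; enqueue F, M → queue [L, A, N, E, G, H, F, M]
Visit L; enqueue I → queue [A, N, E, G, H, F, M, I]
Visit A; enqueue K → queue [N, E, G, H, F, M, I, K]
Visit N → queue [E, G, H, F, M, I, K]
Visit E; enqueue D, B → queue [G, H, F, M, I, K, D, B]
Visit G; enqueue J → queue [H, F, M, I, K, D, B, J]
Visit H; enqueue O → queue [F, M, I, K, D, B, J, O]
Visit F → queue [M, I, K, D, B, J, O]
Visit M → queue [I, K, D, B, J, O]
Visit I → queue [K, D, B, J, O]
Visit K → queue [D, B, J, O]
Visit D → queue [B, J, O]
Visit B → queue [J, O]
Visit J → queue [O]
Visit O → queue []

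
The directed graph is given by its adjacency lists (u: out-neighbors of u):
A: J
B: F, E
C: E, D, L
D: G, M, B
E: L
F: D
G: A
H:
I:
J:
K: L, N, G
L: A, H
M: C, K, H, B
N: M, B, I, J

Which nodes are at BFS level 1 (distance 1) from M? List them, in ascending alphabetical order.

B, C, H, K

Level 0: M
Level 1: B, C, H, K
Level 2: D, E, F, G, L, N
Level 3: A, I, J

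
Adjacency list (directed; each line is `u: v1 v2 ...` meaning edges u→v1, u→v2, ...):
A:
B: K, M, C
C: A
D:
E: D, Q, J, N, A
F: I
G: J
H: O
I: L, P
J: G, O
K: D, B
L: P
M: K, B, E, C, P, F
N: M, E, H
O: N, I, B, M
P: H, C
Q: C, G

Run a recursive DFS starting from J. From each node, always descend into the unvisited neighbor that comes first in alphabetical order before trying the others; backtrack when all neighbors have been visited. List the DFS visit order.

Visit J
J → G
J → O
O → B
B → C
C → A
B → K
K → D
B → M
M → E
E → N
N → H
E → Q
M → F
F → I
I → L
L → P

J, G, O, B, C, A, K, D, M, E, N, H, Q, F, I, L, P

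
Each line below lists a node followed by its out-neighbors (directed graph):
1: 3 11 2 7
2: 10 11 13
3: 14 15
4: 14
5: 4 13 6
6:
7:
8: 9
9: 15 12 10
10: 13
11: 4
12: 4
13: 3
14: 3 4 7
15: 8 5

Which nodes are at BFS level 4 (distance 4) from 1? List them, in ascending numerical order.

Level 0: 1
Level 1: 2, 3, 7, 11
Level 2: 4, 10, 13, 14, 15
Level 3: 5, 8
Level 4: 6, 9
Level 5: 12

6, 9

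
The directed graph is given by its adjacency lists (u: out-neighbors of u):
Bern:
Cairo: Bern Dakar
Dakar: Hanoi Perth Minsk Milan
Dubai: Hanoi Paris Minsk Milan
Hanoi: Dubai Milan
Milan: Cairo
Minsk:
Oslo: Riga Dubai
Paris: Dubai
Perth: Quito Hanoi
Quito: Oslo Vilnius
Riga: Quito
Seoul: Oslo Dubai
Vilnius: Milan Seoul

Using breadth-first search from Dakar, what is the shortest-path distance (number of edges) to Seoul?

4

Level 0: Dakar
Level 1: Hanoi, Milan, Minsk, Perth
Level 2: Cairo, Dubai, Quito
Level 3: Bern, Oslo, Paris, Vilnius
Level 4: Riga, Seoul
Seoul first appears at level 4.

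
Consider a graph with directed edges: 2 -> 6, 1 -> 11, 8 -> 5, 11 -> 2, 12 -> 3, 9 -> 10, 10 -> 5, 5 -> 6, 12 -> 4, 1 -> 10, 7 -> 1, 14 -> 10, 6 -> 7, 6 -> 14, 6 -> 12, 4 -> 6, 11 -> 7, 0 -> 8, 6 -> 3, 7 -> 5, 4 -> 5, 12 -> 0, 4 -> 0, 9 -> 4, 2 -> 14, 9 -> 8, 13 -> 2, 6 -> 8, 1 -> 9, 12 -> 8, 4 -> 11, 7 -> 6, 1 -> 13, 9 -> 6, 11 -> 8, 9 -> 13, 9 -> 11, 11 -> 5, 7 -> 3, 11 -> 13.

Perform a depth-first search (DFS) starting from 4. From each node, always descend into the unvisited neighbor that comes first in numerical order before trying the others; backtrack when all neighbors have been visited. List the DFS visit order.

4, 0, 8, 5, 6, 3, 7, 1, 9, 10, 11, 2, 14, 13, 12

Visit 4
4 → 0
0 → 8
8 → 5
5 → 6
6 → 3
6 → 7
7 → 1
1 → 9
9 → 10
9 → 11
11 → 2
2 → 14
11 → 13
6 → 12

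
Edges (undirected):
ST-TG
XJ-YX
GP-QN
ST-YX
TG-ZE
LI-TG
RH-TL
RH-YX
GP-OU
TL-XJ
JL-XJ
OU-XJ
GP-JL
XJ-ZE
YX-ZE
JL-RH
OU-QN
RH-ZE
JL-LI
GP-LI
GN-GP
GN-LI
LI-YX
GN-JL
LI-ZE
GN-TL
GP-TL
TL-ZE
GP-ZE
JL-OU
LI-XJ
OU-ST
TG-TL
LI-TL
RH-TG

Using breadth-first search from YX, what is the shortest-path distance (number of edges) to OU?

Level 0: YX
Level 1: LI, RH, ST, XJ, ZE
Level 2: GN, GP, JL, OU, TG, TL
Level 3: QN
OU first appears at level 2.

2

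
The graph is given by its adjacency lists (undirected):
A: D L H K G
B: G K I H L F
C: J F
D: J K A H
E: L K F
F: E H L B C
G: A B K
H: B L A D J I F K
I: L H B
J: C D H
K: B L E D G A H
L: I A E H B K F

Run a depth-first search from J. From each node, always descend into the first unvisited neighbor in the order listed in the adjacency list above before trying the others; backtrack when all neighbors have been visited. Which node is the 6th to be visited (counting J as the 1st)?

Visit J
J → C
C → F
F → E
E → L
L → I
I → H
H → B
B → G
G → A
A → D
D → K

Visit order: J, C, F, E, L, I, H, B, G, A, D, K

I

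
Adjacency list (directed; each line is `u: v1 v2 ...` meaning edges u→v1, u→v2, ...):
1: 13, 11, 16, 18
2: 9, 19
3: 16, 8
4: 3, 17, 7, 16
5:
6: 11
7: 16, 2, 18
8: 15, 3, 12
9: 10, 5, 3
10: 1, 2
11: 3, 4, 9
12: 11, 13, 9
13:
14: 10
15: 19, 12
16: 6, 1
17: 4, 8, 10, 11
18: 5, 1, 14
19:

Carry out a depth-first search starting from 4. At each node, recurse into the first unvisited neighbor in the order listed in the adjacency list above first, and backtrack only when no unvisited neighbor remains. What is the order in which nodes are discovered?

4 -> 3 -> 16 -> 6 -> 11 -> 9 -> 10 -> 1 -> 13 -> 18 -> 5 -> 14 -> 2 -> 19 -> 8 -> 15 -> 12 -> 17 -> 7

Visit 4
4 → 3
3 → 16
16 → 6
6 → 11
11 → 9
9 → 10
10 → 1
1 → 13
1 → 18
18 → 5
18 → 14
10 → 2
2 → 19
3 → 8
8 → 15
15 → 12
4 → 17
4 → 7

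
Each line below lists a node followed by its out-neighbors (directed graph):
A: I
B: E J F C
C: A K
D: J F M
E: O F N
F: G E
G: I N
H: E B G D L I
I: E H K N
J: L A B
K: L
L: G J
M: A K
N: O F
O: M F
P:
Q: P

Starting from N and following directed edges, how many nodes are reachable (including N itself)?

15

BFS from N visits: N, F, O, E, G, M, I, A, K, H, L, B, D, J, C
Reachable nodes: 15 of 17 total.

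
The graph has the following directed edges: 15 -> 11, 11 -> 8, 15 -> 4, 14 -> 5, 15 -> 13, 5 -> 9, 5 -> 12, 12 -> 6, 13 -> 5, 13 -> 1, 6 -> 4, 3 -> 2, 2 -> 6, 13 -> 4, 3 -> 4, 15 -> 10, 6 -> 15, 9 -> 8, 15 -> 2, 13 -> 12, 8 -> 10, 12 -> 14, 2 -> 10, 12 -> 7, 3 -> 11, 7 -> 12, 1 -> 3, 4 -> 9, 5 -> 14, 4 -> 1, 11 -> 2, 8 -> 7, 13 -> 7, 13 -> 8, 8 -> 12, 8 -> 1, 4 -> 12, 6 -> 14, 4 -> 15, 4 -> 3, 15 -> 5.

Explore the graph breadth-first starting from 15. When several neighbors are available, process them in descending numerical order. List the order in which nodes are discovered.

15, 13, 11, 10, 5, 4, 2, 12, 8, 7, 1, 14, 9, 3, 6

Visit 15; enqueue 13, 11, 10, 5, 4, 2 → queue [13, 11, 10, 5, 4, 2]
Visit 13; enqueue 12, 8, 7, 1 → queue [11, 10, 5, 4, 2, 12, 8, 7, 1]
Visit 11 → queue [10, 5, 4, 2, 12, 8, 7, 1]
Visit 10 → queue [5, 4, 2, 12, 8, 7, 1]
Visit 5; enqueue 14, 9 → queue [4, 2, 12, 8, 7, 1, 14, 9]
Visit 4; enqueue 3 → queue [2, 12, 8, 7, 1, 14, 9, 3]
Visit 2; enqueue 6 → queue [12, 8, 7, 1, 14, 9, 3, 6]
Visit 12 → queue [8, 7, 1, 14, 9, 3, 6]
Visit 8 → queue [7, 1, 14, 9, 3, 6]
Visit 7 → queue [1, 14, 9, 3, 6]
Visit 1 → queue [14, 9, 3, 6]
Visit 14 → queue [9, 3, 6]
Visit 9 → queue [3, 6]
Visit 3 → queue [6]
Visit 6 → queue []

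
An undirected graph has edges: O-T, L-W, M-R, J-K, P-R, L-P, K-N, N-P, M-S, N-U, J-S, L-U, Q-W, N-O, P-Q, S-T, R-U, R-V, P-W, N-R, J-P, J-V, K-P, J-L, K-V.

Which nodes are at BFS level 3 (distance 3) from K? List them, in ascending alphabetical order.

Level 0: K
Level 1: J, N, P, V
Level 2: L, O, Q, R, S, U, W
Level 3: M, T

M, T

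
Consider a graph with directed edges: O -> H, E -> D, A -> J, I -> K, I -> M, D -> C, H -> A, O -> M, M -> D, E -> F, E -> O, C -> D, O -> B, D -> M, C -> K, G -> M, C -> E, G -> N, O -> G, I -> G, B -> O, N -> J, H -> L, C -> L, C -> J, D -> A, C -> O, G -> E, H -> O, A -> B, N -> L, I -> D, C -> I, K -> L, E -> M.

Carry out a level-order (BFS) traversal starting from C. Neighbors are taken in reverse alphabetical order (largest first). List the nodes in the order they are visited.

C, O, L, K, J, I, E, D, M, H, G, B, F, A, N

Visit C; enqueue O, L, K, J, I, E, D → queue [O, L, K, J, I, E, D]
Visit O; enqueue M, H, G, B → queue [L, K, J, I, E, D, M, H, G, B]
Visit L → queue [K, J, I, E, D, M, H, G, B]
Visit K → queue [J, I, E, D, M, H, G, B]
Visit J → queue [I, E, D, M, H, G, B]
Visit I → queue [E, D, M, H, G, B]
Visit E; enqueue F → queue [D, M, H, G, B, F]
Visit D; enqueue A → queue [M, H, G, B, F, A]
Visit M → queue [H, G, B, F, A]
Visit H → queue [G, B, F, A]
Visit G; enqueue N → queue [B, F, A, N]
Visit B → queue [F, A, N]
Visit F → queue [A, N]
Visit A → queue [N]
Visit N → queue []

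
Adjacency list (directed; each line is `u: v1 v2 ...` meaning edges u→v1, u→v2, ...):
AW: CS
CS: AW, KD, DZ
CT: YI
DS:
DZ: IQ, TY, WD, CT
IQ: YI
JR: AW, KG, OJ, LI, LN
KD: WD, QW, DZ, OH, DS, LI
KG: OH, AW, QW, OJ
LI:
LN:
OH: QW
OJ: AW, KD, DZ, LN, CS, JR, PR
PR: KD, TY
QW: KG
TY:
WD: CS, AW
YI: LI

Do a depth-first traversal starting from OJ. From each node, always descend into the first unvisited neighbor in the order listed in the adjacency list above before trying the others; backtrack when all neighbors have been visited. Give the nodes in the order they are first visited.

OJ, AW, CS, KD, WD, QW, KG, OH, DZ, IQ, YI, LI, TY, CT, DS, LN, JR, PR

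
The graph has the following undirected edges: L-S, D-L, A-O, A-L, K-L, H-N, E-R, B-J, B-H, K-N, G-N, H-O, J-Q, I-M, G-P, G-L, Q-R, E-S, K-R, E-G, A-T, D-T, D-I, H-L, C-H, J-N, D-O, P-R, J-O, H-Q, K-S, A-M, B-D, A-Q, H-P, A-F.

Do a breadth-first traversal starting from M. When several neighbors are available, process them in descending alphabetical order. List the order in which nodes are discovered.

M → I → A → D → T → Q → O → L → F → B → R → J → H → S → K → G → P → E → N → C

Visit M; enqueue I, A → queue [I, A]
Visit I; enqueue D → queue [A, D]
Visit A; enqueue T, Q, O, L, F → queue [D, T, Q, O, L, F]
Visit D; enqueue B → queue [T, Q, O, L, F, B]
Visit T → queue [Q, O, L, F, B]
Visit Q; enqueue R, J, H → queue [O, L, F, B, R, J, H]
Visit O → queue [L, F, B, R, J, H]
Visit L; enqueue S, K, G → queue [F, B, R, J, H, S, K, G]
Visit F → queue [B, R, J, H, S, K, G]
Visit B → queue [R, J, H, S, K, G]
Visit R; enqueue P, E → queue [J, H, S, K, G, P, E]
Visit J; enqueue N → queue [H, S, K, G, P, E, N]
Visit H; enqueue C → queue [S, K, G, P, E, N, C]
Visit S → queue [K, G, P, E, N, C]
Visit K → queue [G, P, E, N, C]
Visit G → queue [P, E, N, C]
Visit P → queue [E, N, C]
Visit E → queue [N, C]
Visit N → queue [C]
Visit C → queue []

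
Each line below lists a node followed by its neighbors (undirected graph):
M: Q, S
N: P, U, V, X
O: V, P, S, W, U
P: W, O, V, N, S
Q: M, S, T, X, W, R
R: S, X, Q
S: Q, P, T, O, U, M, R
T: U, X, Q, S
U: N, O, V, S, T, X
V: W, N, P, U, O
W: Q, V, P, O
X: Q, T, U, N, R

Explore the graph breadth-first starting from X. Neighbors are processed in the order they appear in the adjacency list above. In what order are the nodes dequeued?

X, Q, T, U, N, R, M, S, W, O, V, P

Visit X; enqueue Q, T, U, N, R → queue [Q, T, U, N, R]
Visit Q; enqueue M, S, W → queue [T, U, N, R, M, S, W]
Visit T → queue [U, N, R, M, S, W]
Visit U; enqueue O, V → queue [N, R, M, S, W, O, V]
Visit N; enqueue P → queue [R, M, S, W, O, V, P]
Visit R → queue [M, S, W, O, V, P]
Visit M → queue [S, W, O, V, P]
Visit S → queue [W, O, V, P]
Visit W → queue [O, V, P]
Visit O → queue [V, P]
Visit V → queue [P]
Visit P → queue []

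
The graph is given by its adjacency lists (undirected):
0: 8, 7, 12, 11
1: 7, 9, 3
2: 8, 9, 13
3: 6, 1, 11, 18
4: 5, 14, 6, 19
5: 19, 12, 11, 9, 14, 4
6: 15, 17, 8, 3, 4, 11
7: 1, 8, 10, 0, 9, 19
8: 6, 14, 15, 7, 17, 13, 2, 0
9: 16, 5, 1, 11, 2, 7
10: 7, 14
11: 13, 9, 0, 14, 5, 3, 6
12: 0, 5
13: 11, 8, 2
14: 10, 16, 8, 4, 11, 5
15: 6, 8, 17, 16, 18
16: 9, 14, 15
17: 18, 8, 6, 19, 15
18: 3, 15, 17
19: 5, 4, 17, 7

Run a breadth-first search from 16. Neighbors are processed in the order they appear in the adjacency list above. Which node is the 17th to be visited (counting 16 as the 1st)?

12

Visit 16; enqueue 9, 14, 15 → queue [9, 14, 15]
Visit 9; enqueue 5, 1, 11, 2, 7 → queue [14, 15, 5, 1, 11, 2, 7]
Visit 14; enqueue 10, 8, 4 → queue [15, 5, 1, 11, 2, 7, 10, 8, 4]
Visit 15; enqueue 6, 17, 18 → queue [5, 1, 11, 2, 7, 10, 8, 4, 6, 17, 18]
Visit 5; enqueue 19, 12 → queue [1, 11, 2, 7, 10, 8, 4, 6, 17, 18, 19, 12]
Visit 1; enqueue 3 → queue [11, 2, 7, 10, 8, 4, 6, 17, 18, 19, 12, 3]
Visit 11; enqueue 13, 0 → queue [2, 7, 10, 8, 4, 6, 17, 18, 19, 12, 3, 13, 0]
Visit 2 → queue [7, 10, 8, 4, 6, 17, 18, 19, 12, 3, 13, 0]
Visit 7 → queue [10, 8, 4, 6, 17, 18, 19, 12, 3, 13, 0]
Visit 10 → queue [8, 4, 6, 17, 18, 19, 12, 3, 13, 0]
Visit 8 → queue [4, 6, 17, 18, 19, 12, 3, 13, 0]
Visit 4 → queue [6, 17, 18, 19, 12, 3, 13, 0]
Visit 6 → queue [17, 18, 19, 12, 3, 13, 0]
Visit 17 → queue [18, 19, 12, 3, 13, 0]
Visit 18 → queue [19, 12, 3, 13, 0]
Visit 19 → queue [12, 3, 13, 0]
Visit 12 → queue [3, 13, 0]
Visit 3 → queue [13, 0]
Visit 13 → queue [0]
Visit 0 → queue []

Visit order: 16, 9, 14, 15, 5, 1, 11, 2, 7, 10, 8, 4, 6, 17, 18, 19, 12, 3, 13, 0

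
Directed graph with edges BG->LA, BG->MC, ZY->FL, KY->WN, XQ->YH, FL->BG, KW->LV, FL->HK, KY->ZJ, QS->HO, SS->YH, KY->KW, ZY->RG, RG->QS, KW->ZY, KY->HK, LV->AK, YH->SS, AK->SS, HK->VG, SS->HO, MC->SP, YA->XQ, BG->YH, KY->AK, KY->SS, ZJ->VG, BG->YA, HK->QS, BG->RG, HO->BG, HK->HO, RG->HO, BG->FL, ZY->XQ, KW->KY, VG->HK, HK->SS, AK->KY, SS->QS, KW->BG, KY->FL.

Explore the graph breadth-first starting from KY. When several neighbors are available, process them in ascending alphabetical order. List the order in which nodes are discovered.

Visit KY; enqueue AK, FL, HK, KW, SS, WN, ZJ → queue [AK, FL, HK, KW, SS, WN, ZJ]
Visit AK → queue [FL, HK, KW, SS, WN, ZJ]
Visit FL; enqueue BG → queue [HK, KW, SS, WN, ZJ, BG]
Visit HK; enqueue HO, QS, VG → queue [KW, SS, WN, ZJ, BG, HO, QS, VG]
Visit KW; enqueue LV, ZY → queue [SS, WN, ZJ, BG, HO, QS, VG, LV, ZY]
Visit SS; enqueue YH → queue [WN, ZJ, BG, HO, QS, VG, LV, ZY, YH]
Visit WN → queue [ZJ, BG, HO, QS, VG, LV, ZY, YH]
Visit ZJ → queue [BG, HO, QS, VG, LV, ZY, YH]
Visit BG; enqueue LA, MC, RG, YA → queue [HO, QS, VG, LV, ZY, YH, LA, MC, RG, YA]
Visit HO → queue [QS, VG, LV, ZY, YH, LA, MC, RG, YA]
Visit QS → queue [VG, LV, ZY, YH, LA, MC, RG, YA]
Visit VG → queue [LV, ZY, YH, LA, MC, RG, YA]
Visit LV → queue [ZY, YH, LA, MC, RG, YA]
Visit ZY; enqueue XQ → queue [YH, LA, MC, RG, YA, XQ]
Visit YH → queue [LA, MC, RG, YA, XQ]
Visit LA → queue [MC, RG, YA, XQ]
Visit MC; enqueue SP → queue [RG, YA, XQ, SP]
Visit RG → queue [YA, XQ, SP]
Visit YA → queue [XQ, SP]
Visit XQ → queue [SP]
Visit SP → queue []

KY, AK, FL, HK, KW, SS, WN, ZJ, BG, HO, QS, VG, LV, ZY, YH, LA, MC, RG, YA, XQ, SP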